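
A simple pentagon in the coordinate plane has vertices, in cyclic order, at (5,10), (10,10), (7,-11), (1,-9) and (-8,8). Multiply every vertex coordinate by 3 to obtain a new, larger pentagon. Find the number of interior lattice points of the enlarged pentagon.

2080

Using the shoelace formula, 2A = |[5·10 − 10·10] + [10·(-11) − 7·10] + [7·(-9) − 1·(-11)] + [1·8 − (-8)·(-9)] + [(-8)·10 − 5·8]| = 466, so the area is 233.
The number of boundary lattice points is Σ gcd(|Δx|,|Δy|) = gcd(5,0) + gcd(3,21) + gcd(6,2) + gcd(9,17) + gcd(13,2) = 5+3+2+1+1 = 12.
Scaling by 3 multiplies the area by 3² = 9 (so the new area is 2097) and multiplies the boundary lattice-point count by 3, giving 36.
By Pick's theorem, the interior count of the dilated polygon is 2097 − 36/2 + 1 = 2080.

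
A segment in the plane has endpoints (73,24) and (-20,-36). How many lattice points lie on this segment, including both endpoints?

4

The number of lattice points on a segment between lattice points is gcd(|Δx|,|Δy|) + 1 = gcd(93,60) + 1 = 3 + 1 = 4.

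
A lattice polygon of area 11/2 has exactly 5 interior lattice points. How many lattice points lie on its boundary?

3

Pick's theorem gives A = I + B/2 − 1, so B = 2(A − I + 1) = 2(11/2 − 5 + 1) = 3.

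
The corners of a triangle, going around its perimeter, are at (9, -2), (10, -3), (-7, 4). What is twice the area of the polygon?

10

Using the shoelace formula, 2A = |(9·(-3) − 10·(-2)) + (10·4 − (-7)·(-3)) + ((-7)·(-2) − 9·4)| = 10, so the area is 5.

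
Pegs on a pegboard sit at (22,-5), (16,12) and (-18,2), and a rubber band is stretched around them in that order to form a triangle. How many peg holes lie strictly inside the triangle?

318

Using the shoelace formula, 2A = |(22·12 − 16·(-5)) + (16·2 − (-18)·12) + ((-18)·(-5) − 22·2)| = 638, so the area is 319.
Summing gcd(|Δx|,|Δy|) over the edges gives the boundary count: gcd(6,17) + gcd(34,10) + gcd(40,7) = 1+2+1 = 4.
Pick's theorem gives I = A − B/2 + 1 = 319 − 4/2 + 1 = 318.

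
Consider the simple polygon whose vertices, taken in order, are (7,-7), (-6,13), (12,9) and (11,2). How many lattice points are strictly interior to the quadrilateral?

162

The shoelace formula gives twice the area as |(7·13 − (-6)·(-7)) + ((-6)·9 − 12·13) + (12·2 − 11·9) + (11·(-7) − 7·2)| = 327, so the area is 327/2.
The number of boundary lattice points is Σ gcd(|Δx|,|Δy|) = gcd(13,20) + gcd(18,4) + gcd(1,7) + gcd(4,9) = 1+2+1+1 = 5.
Pick's theorem gives I = A − B/2 + 1 = 327/2 − 5/2 + 1 = 162.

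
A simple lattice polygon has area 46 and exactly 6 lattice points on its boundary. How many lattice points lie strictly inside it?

From Pick's theorem, I = A − B/2 + 1 = 46 − 6/2 + 1 = 44.

44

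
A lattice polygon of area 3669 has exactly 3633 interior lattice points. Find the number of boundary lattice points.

Pick's theorem gives A = I + B/2 − 1, so B = 2(A − I + 1) = 2(3669 − 3633 + 1) = 74.

74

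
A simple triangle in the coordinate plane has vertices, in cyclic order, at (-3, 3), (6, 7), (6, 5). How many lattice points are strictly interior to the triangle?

8

Using the shoelace formula, 2A = |((-3)·7 − 6·3) + (6·5 − 6·7) + (6·3 − (-3)·5)| = 18, so the area is 9.
The number of boundary lattice points is Σ gcd(|Δx|,|Δy|) = gcd(9,4) + gcd(0,2) + gcd(9,2) = 1+2+1 = 4.
Pick's theorem gives I = A − B/2 + 1 = 9 − 4/2 + 1 = 8.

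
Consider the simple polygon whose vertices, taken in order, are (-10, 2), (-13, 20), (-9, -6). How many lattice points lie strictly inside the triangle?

By the shoelace formula, twice the signed area is |[(-10)·20 − (-13)·2] + [(-13)·(-6) − (-9)·20] + [(-9)·2 − (-10)·(-6)]| = 6, so the area is 3.
Summing gcd(|Δx|,|Δy|) over the edges gives the boundary count: gcd(3,18) + gcd(4,26) + gcd(1,8) = 3+2+1 = 6.
By Pick's theorem A = I + B/2 − 1, so I = 3 − 6/2 + 1 = 1.

1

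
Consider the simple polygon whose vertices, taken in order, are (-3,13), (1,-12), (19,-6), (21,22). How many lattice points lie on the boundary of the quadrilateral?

12

Summing gcd(|Δx|,|Δy|) over the edges gives the boundary count: gcd(4,25) + gcd(18,6) + gcd(2,28) + gcd(24,9) = 1+6+2+3 = 12.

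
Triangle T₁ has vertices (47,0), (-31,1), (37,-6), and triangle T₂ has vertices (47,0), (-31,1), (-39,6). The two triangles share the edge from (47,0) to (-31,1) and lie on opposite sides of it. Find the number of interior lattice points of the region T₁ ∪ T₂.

The union is the simple quadrilateral with vertices (47,0), (37,-6), (-31,1), (-39,6) in order.
By the shoelace formula, twice the signed area is |(47·(-6) − 37·0) + (37·1 − (-31)·(-6)) + ((-31)·6 − (-39)·1) + ((-39)·0 − 47·6)| = 860, so the area is 430.
Summing gcd(|Δx|,|Δy|) over the edges gives the boundary count: gcd(10,6) + gcd(68,7) + gcd(8,5) + gcd(86,6) = 2+1+1+2 = 6.
By Pick's theorem I = A − B/2 + 1 = 430 − 6/2 + 1 = 428.

428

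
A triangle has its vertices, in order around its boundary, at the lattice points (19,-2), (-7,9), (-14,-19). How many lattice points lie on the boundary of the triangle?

Along each edge there are gcd(|Δx|,|Δy|)+1 lattice points, so counting each shared vertex once the boundary has gcd(26,11) + gcd(7,28) + gcd(33,17) = 1+7+1 = 9.

9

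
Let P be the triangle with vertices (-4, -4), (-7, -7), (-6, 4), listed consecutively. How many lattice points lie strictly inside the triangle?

The shoelace formula gives twice the area as |[(-4)·(-7) − (-7)·(-4)] + [(-7)·4 − (-6)·(-7)] + [(-6)·(-4) − (-4)·4]| = 30, so the area is 15.
The number of boundary lattice points is Σ gcd(|Δx|,|Δy|) = gcd(3,3) + gcd(1,11) + gcd(2,8) = 3+1+2 = 6.
Pick's theorem gives I = A − B/2 + 1 = 15 − 6/2 + 1 = 13.

13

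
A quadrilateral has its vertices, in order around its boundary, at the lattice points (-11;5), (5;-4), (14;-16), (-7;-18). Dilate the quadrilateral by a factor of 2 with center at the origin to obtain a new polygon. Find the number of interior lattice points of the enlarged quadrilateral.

1199

By the shoelace formula, twice the signed area is |[(-11)·(-4) − 5·5] + [5·(-16) − 14·(-4)] + [14·(-18) − (-7)·(-16)] + [(-7)·5 − (-11)·(-18)]| = 602, so the area is 301.
The number of boundary lattice points is Σ gcd(|Δx|,|Δy|) = gcd(16,9) + gcd(9,12) + gcd(21,2) + gcd(4,23) = 1+3+1+1 = 6.
Scaling by 2 multiplies the area by 2² = 4 (so the new area is 1204) and multiplies the boundary lattice-point count by 2, giving 12.
By Pick's theorem, the interior count of the dilated polygon is 1204 − 12/2 + 1 = 1199.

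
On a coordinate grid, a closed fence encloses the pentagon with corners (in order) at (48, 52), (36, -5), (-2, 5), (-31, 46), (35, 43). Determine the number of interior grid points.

2529

By the shoelace formula, twice the signed area is |(48·(-5) − 36·52) + (36·5 − (-2)·(-5)) + ((-2)·46 − (-31)·5) + ((-31)·43 − 35·46) + (35·52 − 48·43)| = 5066, so the area is 2533.
Summing gcd(|Δx|,|Δy|) over the edges gives the boundary count: gcd(12,57) + gcd(38,10) + gcd(29,41) + gcd(66,3) + gcd(13,9) = 3+2+1+3+1 = 10.
By Pick's theorem A = I + B/2 − 1, so I = 2533 − 10/2 + 1 = 2529.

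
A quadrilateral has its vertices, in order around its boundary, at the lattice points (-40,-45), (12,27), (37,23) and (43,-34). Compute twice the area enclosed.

6805

By the shoelace formula, twice the signed area is |[(-40)·27 − 12·(-45)] + [12·23 − 37·27] + [37·(-34) − 43·23] + [43·(-45) − (-40)·(-34)]| = 6805, so the area is 3402.5.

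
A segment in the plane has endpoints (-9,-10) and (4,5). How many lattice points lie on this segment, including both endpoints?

The number of lattice points on a segment between lattice points is gcd(|Δx|,|Δy|) + 1 = gcd(13,15) + 1 = 1 + 1 = 2.

2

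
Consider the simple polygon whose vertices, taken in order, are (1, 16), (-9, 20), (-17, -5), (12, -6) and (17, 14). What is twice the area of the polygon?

Using the shoelace formula, 2A = |[1·20 − (-9)·16] + [(-9)·(-5) − (-17)·20] + [(-17)·(-6) − 12·(-5)] + [12·14 − 17·(-6)] + [17·16 − 1·14]| = 1239, so the area is 1239/2.

1239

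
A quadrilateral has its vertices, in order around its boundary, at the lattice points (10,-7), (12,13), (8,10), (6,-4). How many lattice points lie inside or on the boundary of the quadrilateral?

By the shoelace formula, twice the signed area is |[10·13 − 12·(-7)] + [12·10 − 8·13] + [8·(-4) − 6·10] + [6·(-7) − 10·(-4)]| = 136, so the area is 68.
Along each edge there are gcd(|Δx|,|Δy|)+1 lattice points, so counting each shared vertex once the boundary has gcd(2,20) + gcd(4,3) + gcd(2,14) + gcd(4,3) = 2+1+2+1 = 6.
Pick's theorem gives I = A − B/2 + 1 = 68 − 6/2 + 1 = 66, so the closed region contains I + B = 66 + 6 = 72 lattice points.

72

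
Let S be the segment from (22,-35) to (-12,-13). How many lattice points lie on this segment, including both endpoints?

3

The number of lattice points on a segment between lattice points is gcd(|Δx|,|Δy|) + 1 = gcd(34,22) + 1 = 2 + 1 = 3.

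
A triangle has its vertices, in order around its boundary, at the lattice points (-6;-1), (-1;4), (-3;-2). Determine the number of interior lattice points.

7

Using the shoelace formula, 2A = |((-6)·4 − (-1)·(-1)) + ((-1)·(-2) − (-3)·4) + ((-3)·(-1) − (-6)·(-2))| = 20, so the area is 10.
The number of boundary lattice points is Σ gcd(|Δx|,|Δy|) = gcd(5,5) + gcd(2,6) + gcd(3,1) = 5+2+1 = 8.
Pick's theorem gives I = A − B/2 + 1 = 10 − 8/2 + 1 = 7.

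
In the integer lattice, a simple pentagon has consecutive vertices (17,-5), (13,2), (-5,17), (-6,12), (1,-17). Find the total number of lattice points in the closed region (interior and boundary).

By the shoelace formula, twice the signed area is |(17·2 − 13·(-5)) + (13·17 − (-5)·2) + ((-5)·12 − (-6)·17) + ((-6)·(-17) − 1·12) + (1·(-5) − 17·(-17))| = 746, so the area is 373.
Summing gcd(|Δx|,|Δy|) over the edges gives the boundary count: gcd(4,7) + gcd(18,15) + gcd(1,5) + gcd(7,29) + gcd(16,12) = 1+3+1+1+4 = 10.
Pick's theorem gives I = A − B/2 + 1 = 373 − 10/2 + 1 = 369, so the closed region contains I + B = 369 + 10 = 379 lattice points.

379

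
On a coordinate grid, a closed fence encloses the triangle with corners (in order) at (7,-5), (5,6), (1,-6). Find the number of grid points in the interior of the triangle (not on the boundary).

32

Using the shoelace formula, 2A = |[7·6 − 5·(-5)] + [5·(-6) − 1·6] + [1·(-5) − 7·(-6)]| = 68, so the area is 34.
The number of boundary lattice points is Σ gcd(|Δx|,|Δy|) = gcd(2,11) + gcd(4,12) + gcd(6,1) = 1+4+1 = 6.
By Pick's theorem A = I + B/2 − 1, so I = 34 − 6/2 + 1 = 32.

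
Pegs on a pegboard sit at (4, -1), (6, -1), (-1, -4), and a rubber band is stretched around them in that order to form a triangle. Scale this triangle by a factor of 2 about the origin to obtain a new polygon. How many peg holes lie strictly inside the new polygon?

The shoelace formula gives twice the area as |[4·(-1) − 6·(-1)] + [6·(-4) − (-1)·(-1)] + [(-1)·(-1) − 4·(-4)]| = 6, so the area is 3.
The number of boundary lattice points is Σ gcd(|Δx|,|Δy|) = gcd(2,0) + gcd(7,3) + gcd(5,3) = 2+1+1 = 4.
Scaling by 2 multiplies the area by 2² = 4 (so the new area is 12) and multiplies the boundary lattice-point count by 2, giving 8.
By Pick's theorem, the interior count of the dilated polygon is 12 − 8/2 + 1 = 9.

9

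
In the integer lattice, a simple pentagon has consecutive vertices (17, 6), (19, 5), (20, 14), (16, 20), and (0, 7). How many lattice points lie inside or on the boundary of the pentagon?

By the shoelace formula, twice the signed area is |[17·5 − 19·6] + [19·14 − 20·5] + [20·20 − 16·14] + [16·7 − 0·20] + [0·6 − 17·7]| = 306, so the area is 153.
The number of boundary lattice points is Σ gcd(|Δx|,|Δy|) = gcd(2,1) + gcd(1,9) + gcd(4,6) + gcd(16,13) + gcd(17,1) = 1+1+2+1+1 = 6.
Pick's theorem gives I = A − B/2 + 1 = 153 − 6/2 + 1 = 151, so the closed region contains I + B = 151 + 6 = 157 lattice points.

157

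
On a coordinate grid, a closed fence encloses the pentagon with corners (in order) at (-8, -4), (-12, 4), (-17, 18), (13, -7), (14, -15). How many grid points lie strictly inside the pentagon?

298

The shoelace formula gives twice the area as |((-8)·4 − (-12)·(-4)) + ((-12)·18 − (-17)·4) + ((-17)·(-7) − 13·18) + (13·(-15) − 14·(-7)) + (14·(-4) − (-8)·(-15))| = 616, so the area is 308.
The number of boundary lattice points is Σ gcd(|Δx|,|Δy|) = gcd(4,8) + gcd(5,14) + gcd(30,25) + gcd(1,8) + gcd(22,11) = 4+1+5+1+11 = 22.
Pick's theorem gives I = A − B/2 + 1 = 308 − 22/2 + 1 = 298.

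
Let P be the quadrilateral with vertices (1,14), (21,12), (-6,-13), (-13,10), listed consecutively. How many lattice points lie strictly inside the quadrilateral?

By the shoelace formula, twice the signed area is |[1·12 − 21·14] + [21·(-13) − (-6)·12] + [(-6)·10 − (-13)·(-13)] + [(-13)·14 − 1·10]| = 904, so the area is 452.
The number of boundary lattice points is Σ gcd(|Δx|,|Δy|) = gcd(20,2) + gcd(27,25) + gcd(7,23) + gcd(14,4) = 2+1+1+2 = 6.
Pick's theorem gives I = A − B/2 + 1 = 452 − 6/2 + 1 = 450.

450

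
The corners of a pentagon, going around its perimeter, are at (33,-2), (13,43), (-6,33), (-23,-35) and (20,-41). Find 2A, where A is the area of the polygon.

6057

By the shoelace formula, twice the signed area is |[33·43 − 13·(-2)] + [13·33 − (-6)·43] + [(-6)·(-35) − (-23)·33] + [(-23)·(-41) − 20·(-35)] + [20·(-2) − 33·(-41)]| = 6057, so the area is 3028.5.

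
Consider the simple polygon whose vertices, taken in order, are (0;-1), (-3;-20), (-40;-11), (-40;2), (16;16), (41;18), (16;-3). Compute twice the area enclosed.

Using the shoelace formula, 2A = |(0·(-20) − (-3)·(-1)) + ((-3)·(-11) − (-40)·(-20)) + ((-40)·2 − (-40)·(-11)) + ((-40)·16 − 16·2) + (16·18 − 41·16) + (41·(-3) − 16·18) + (16·(-1) − 0·(-3))| = 2757, so the area is 2757/2.

2757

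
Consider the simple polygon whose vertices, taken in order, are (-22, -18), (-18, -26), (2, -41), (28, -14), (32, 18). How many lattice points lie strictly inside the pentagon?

The shoelace formula gives twice the area as |[(-22)·(-26) − (-18)·(-18)] + [(-18)·(-41) − 2·(-26)] + [2·(-14) − 28·(-41)] + [28·18 − 32·(-14)] + [32·(-18) − (-22)·18]| = 2930, so the area is 1465.
The number of boundary lattice points is Σ gcd(|Δx|,|Δy|) = gcd(4,8) + gcd(20,15) + gcd(26,27) + gcd(4,32) + gcd(54,36) = 4+5+1+4+18 = 32.
Pick's theorem gives I = A − B/2 + 1 = 1465 − 32/2 + 1 = 1450.

1450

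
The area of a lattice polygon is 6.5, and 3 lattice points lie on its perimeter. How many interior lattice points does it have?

6

Pick's theorem A = I + B/2 − 1 rearranges to I = A − B/2 + 1 = 6.5 − 3/2 + 1 = 6.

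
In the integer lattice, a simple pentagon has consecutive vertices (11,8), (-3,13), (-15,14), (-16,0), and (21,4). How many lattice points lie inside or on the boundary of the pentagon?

306

The shoelace formula gives twice the area as |(11·13 − (-3)·8) + ((-3)·14 − (-15)·13) + ((-15)·0 − (-16)·14) + ((-16)·4 − 21·0) + (21·8 − 11·4)| = 604, so the area is 302.
Along each edge there are gcd(|Δx|,|Δy|)+1 lattice points, so counting each shared vertex once the boundary has gcd(14,5) + gcd(12,1) + gcd(1,14) + gcd(37,4) + gcd(10,4) = 1+1+1+1+2 = 6.
Pick's theorem gives I = A − B/2 + 1 = 302 − 6/2 + 1 = 300, so the closed region contains I + B = 300 + 6 = 306 lattice points.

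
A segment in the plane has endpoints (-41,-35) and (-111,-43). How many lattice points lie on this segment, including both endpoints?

3

The number of lattice points on a segment between lattice points is gcd(|Δx|,|Δy|) + 1 = gcd(70,8) + 1 = 2 + 1 = 3.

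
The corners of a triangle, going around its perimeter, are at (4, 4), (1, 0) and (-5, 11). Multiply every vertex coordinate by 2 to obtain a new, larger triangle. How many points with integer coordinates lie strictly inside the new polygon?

112

The shoelace formula gives twice the area as |[4·0 − 1·4] + [1·11 − (-5)·0] + [(-5)·4 − 4·11]| = 57, so the area is 57/2.
Along each edge there are gcd(|Δx|,|Δy|)+1 lattice points, so counting each shared vertex once the boundary has gcd(3,4) + gcd(6,11) + gcd(9,7) = 1+1+1 = 3.
Scaling by 2 multiplies the area by 2² = 4 (so the new area is 114) and multiplies the boundary lattice-point count by 2, giving 6.
By Pick's theorem, the interior count of the dilated polygon is 114 − 6/2 + 1 = 112.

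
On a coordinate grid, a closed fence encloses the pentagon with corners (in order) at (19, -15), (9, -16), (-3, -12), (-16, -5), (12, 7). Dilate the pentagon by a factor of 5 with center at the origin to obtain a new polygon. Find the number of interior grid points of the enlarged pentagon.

The shoelace formula gives twice the area as |[19·(-16) − 9·(-15)] + [9·(-12) − (-3)·(-16)] + [(-3)·(-5) − (-16)·(-12)] + [(-16)·7 − 12·(-5)] + [12·(-15) − 19·7]| = 867, so the area is 867/2.
Summing gcd(|Δx|,|Δy|) over the edges gives the boundary count: gcd(10,1) + gcd(12,4) + gcd(13,7) + gcd(28,12) + gcd(7,22) = 1+4+1+4+1 = 11.
Scaling by 5 multiplies the area by 5² = 25 (so the new area is 10837.5) and multiplies the boundary lattice-point count by 5, giving 55.
By Pick's theorem, the interior count of the dilated polygon is 10837.5 − 55/2 + 1 = 10811.

10811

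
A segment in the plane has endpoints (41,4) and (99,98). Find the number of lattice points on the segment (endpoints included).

The number of lattice points on a segment between lattice points is gcd(|Δx|,|Δy|) + 1 = gcd(58,94) + 1 = 2 + 1 = 3.

3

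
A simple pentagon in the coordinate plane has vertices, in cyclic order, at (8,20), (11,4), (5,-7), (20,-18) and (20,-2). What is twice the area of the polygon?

501

The shoelace formula gives twice the area as |[8·4 − 11·20] + [11·(-7) − 5·4] + [5·(-18) − 20·(-7)] + [20·(-2) − 20·(-18)] + [20·20 − 8·(-2)]| = 501, so the area is 501/2.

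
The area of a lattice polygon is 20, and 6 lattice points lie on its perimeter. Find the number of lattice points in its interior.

From Pick's theorem, I = A − B/2 + 1 = 20 − 6/2 + 1 = 18.

18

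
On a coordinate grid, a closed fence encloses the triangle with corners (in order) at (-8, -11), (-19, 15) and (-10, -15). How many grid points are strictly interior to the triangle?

46

The shoelace formula gives twice the area as |[(-8)·15 − (-19)·(-11)] + [(-19)·(-15) − (-10)·15] + [(-10)·(-11) − (-8)·(-15)]| = 96, so the area is 48.
Along each edge there are gcd(|Δx|,|Δy|)+1 lattice points, so counting each shared vertex once the boundary has gcd(11,26) + gcd(9,30) + gcd(2,4) = 1+3+2 = 6.
Pick's theorem gives I = A − B/2 + 1 = 48 − 6/2 + 1 = 46.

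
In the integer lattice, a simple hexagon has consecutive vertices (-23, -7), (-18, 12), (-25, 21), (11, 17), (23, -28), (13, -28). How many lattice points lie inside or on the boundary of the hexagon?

The shoelace formula gives twice the area as |((-23)·12 − (-18)·(-7)) + ((-18)·21 − (-25)·12) + ((-25)·17 − 11·21) + (11·(-28) − 23·17) + (23·(-28) − 13·(-28)) + (13·(-7) − (-23)·(-28))| = 2850, so the area is 1425.
Along each edge there are gcd(|Δx|,|Δy|)+1 lattice points, so counting each shared vertex once the boundary has gcd(5,19) + gcd(7,9) + gcd(36,4) + gcd(12,45) + gcd(10,0) + gcd(36,21) = 1+1+4+3+10+3 = 22.
Pick's theorem gives I = A − B/2 + 1 = 1425 − 22/2 + 1 = 1415, so the closed region contains I + B = 1415 + 22 = 1437 lattice points.

1437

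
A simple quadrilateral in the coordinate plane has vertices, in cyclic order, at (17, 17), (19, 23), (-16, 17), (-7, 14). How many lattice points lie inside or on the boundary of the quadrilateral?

Using the shoelace formula, 2A = |(17·23 − 19·17) + (19·17 − (-16)·23) + ((-16)·14 − (-7)·17) + ((-7)·17 − 17·14)| = 297, so the area is 297/2.
Summing gcd(|Δx|,|Δy|) over the edges gives the boundary count: gcd(2,6) + gcd(35,6) + gcd(9,3) + gcd(24,3) = 2+1+3+3 = 9.
Pick's theorem gives I = A − B/2 + 1 = 297/2 − 9/2 + 1 = 145, so the closed region contains I + B = 145 + 9 = 154 lattice points.

154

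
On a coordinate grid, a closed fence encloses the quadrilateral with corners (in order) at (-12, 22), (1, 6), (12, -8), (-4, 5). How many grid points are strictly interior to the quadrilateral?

86

Using the shoelace formula, 2A = |((-12)·6 − 1·22) + (1·(-8) − 12·6) + (12·5 − (-4)·(-8)) + ((-4)·22 − (-12)·5)| = 174, so the area is 87.
Along each edge there are gcd(|Δx|,|Δy|)+1 lattice points, so counting each shared vertex once the boundary has gcd(13,16) + gcd(11,14) + gcd(16,13) + gcd(8,17) = 1+1+1+1 = 4.
By Pick's theorem A = I + B/2 − 1, so I = 87 − 4/2 + 1 = 86.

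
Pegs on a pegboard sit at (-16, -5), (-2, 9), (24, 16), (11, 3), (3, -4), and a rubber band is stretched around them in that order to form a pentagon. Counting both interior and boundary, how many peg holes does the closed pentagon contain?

335

The shoelace formula gives twice the area as |((-16)·9 − (-2)·(-5)) + ((-2)·16 − 24·9) + (24·3 − 11·16) + (11·(-4) − 3·3) + (3·(-5) − (-16)·(-4))| = 638, so the area is 319.
Along each edge there are gcd(|Δx|,|Δy|)+1 lattice points, so counting each shared vertex once the boundary has gcd(14,14) + gcd(26,7) + gcd(13,13) + gcd(8,7) + gcd(19,1) = 14+1+13+1+1 = 30.
Pick's theorem gives I = A − B/2 + 1 = 319 − 30/2 + 1 = 305, so the closed region contains I + B = 305 + 30 = 335 lattice points.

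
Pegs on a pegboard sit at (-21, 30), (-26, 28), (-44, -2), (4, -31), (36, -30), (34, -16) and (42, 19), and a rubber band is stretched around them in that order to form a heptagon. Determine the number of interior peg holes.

By the shoelace formula, twice the signed area is |[(-21)·28 − (-26)·30] + [(-26)·(-2) − (-44)·28] + [(-44)·(-31) − 4·(-2)] + [4·(-30) − 36·(-31)] + [36·(-16) − 34·(-30)] + [34·19 − 42·(-16)] + [42·30 − (-21)·19]| = 7265, so the area is 7265/2.
Summing gcd(|Δx|,|Δy|) over the edges gives the boundary count: gcd(5,2) + gcd(18,30) + gcd(48,29) + gcd(32,1) + gcd(2,14) + gcd(8,35) + gcd(63,11) = 1+6+1+1+2+1+1 = 13.
By Pick's theorem A = I + B/2 − 1, so I = 7265/2 − 13/2 + 1 = 3627.

3627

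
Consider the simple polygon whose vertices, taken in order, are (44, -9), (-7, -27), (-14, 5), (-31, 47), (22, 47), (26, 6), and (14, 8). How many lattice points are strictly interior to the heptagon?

Using the shoelace formula, 2A = |(44·(-27) − (-7)·(-9)) + ((-7)·5 − (-14)·(-27)) + ((-14)·47 − (-31)·5) + ((-31)·47 − 22·47) + (22·6 − 26·47) + (26·8 − 14·6) + (14·(-9) − 44·8)| = 6102, so the area is 3051.
The number of boundary lattice points is Σ gcd(|Δx|,|Δy|) = gcd(51,18) + gcd(7,32) + gcd(17,42) + gcd(53,0) + gcd(4,41) + gcd(12,2) + gcd(30,17) = 3+1+1+53+1+2+1 = 62.
Pick's theorem gives I = A − B/2 + 1 = 3051 − 62/2 + 1 = 3021.

3021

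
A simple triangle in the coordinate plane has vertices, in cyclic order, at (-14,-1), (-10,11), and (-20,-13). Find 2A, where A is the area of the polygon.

24

The shoelace formula gives twice the area as |[(-14)·11 − (-10)·(-1)] + [(-10)·(-13) − (-20)·11] + [(-20)·(-1) − (-14)·(-13)]| = 24, so the area is 12.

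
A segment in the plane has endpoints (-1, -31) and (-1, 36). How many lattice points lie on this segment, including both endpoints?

The number of lattice points on a segment between lattice points is gcd(|Δx|,|Δy|) + 1 = gcd(0,67) + 1 = 67 + 1 = 68.

68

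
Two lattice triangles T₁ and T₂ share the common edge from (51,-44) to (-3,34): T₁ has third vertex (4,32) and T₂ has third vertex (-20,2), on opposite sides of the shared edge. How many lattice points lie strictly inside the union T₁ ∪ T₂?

The union is the simple quadrilateral with vertices (51,-44), (4,32), (-3,34), (-20,2) in order.
The shoelace formula gives twice the area as |(51·32 − 4·(-44)) + (4·34 − (-3)·32) + ((-3)·2 − (-20)·34) + ((-20)·(-44) − 51·2)| = 3492, so the area is 1746.
Along each edge there are gcd(|Δx|,|Δy|)+1 lattice points, so counting each shared vertex once the boundary has gcd(47,76) + gcd(7,2) + gcd(17,32) + gcd(71,46) = 1+1+1+1 = 4.
By Pick's theorem I = A − B/2 + 1 = 1746 − 4/2 + 1 = 1745.

1745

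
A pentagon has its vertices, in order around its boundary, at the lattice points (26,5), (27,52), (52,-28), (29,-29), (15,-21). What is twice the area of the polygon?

The shoelace formula gives twice the area as |(26·52 − 27·5) + (27·(-28) − 52·52) + (52·(-29) − 29·(-28)) + (29·(-21) − 15·(-29)) + (15·5 − 26·(-21))| = 2492, so the area is 1246.

2492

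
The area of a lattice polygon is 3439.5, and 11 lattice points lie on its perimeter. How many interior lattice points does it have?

Pick's theorem A = I + B/2 − 1 rearranges to I = A − B/2 + 1 = 3439.5 − 11/2 + 1 = 3435.

3435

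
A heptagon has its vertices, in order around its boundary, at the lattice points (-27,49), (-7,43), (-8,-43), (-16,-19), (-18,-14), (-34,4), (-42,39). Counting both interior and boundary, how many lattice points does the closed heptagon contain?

1780

By the shoelace formula, twice the signed area is |((-27)·43 − (-7)·49) + ((-7)·(-43) − (-8)·43) + ((-8)·(-19) − (-16)·(-43)) + ((-16)·(-14) − (-18)·(-19)) + ((-18)·4 − (-34)·(-14)) + ((-34)·39 − (-42)·4) + ((-42)·49 − (-27)·39)| = 3538, so the area is 1769.
Summing gcd(|Δx|,|Δy|) over the edges gives the boundary count: gcd(20,6) + gcd(1,86) + gcd(8,24) + gcd(2,5) + gcd(16,18) + gcd(8,35) + gcd(15,10) = 2+1+8+1+2+1+5 = 20.
Pick's theorem gives I = A − B/2 + 1 = 1769 − 20/2 + 1 = 1760, so the closed region contains I + B = 1760 + 20 = 1780 lattice points.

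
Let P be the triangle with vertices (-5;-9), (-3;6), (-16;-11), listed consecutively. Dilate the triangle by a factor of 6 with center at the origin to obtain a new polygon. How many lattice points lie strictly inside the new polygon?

2890

The shoelace formula gives twice the area as |[(-5)·6 − (-3)·(-9)] + [(-3)·(-11) − (-16)·6] + [(-16)·(-9) − (-5)·(-11)]| = 161, so the area is 80.5.
The number of boundary lattice points is Σ gcd(|Δx|,|Δy|) = gcd(2,15) + gcd(13,17) + gcd(11,2) = 1+1+1 = 3.
Scaling by 6 multiplies the area by 6² = 36 (so the new area is 2898) and multiplies the boundary lattice-point count by 6, giving 18.
By Pick's theorem, the interior count of the dilated polygon is 2898 − 18/2 + 1 = 2890.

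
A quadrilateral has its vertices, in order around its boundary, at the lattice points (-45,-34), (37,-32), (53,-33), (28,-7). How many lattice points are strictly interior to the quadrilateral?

Using the shoelace formula, 2A = |[(-45)·(-32) − 37·(-34)] + [37·(-33) − 53·(-32)] + [53·(-7) − 28·(-33)] + [28·(-34) − (-45)·(-7)]| = 2459, so the area is 1229.5.
Summing gcd(|Δx|,|Δy|) over the edges gives the boundary count: gcd(82,2) + gcd(16,1) + gcd(25,26) + gcd(73,27) = 2+1+1+1 = 5.
Pick's theorem gives I = A − B/2 + 1 = 1229.5 − 5/2 + 1 = 1228.

1228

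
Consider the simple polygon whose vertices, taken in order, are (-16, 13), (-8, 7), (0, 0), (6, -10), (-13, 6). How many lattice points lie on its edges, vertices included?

Summing gcd(|Δx|,|Δy|) over the edges gives the boundary count: gcd(8,6) + gcd(8,7) + gcd(6,10) + gcd(19,16) + gcd(3,7) = 2+1+2+1+1 = 7.

7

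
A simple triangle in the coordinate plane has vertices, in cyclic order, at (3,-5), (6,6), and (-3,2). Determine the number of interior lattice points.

Using the shoelace formula, 2A = |[3·6 − 6·(-5)] + [6·2 − (-3)·6] + [(-3)·(-5) − 3·2]| = 87, so the area is 43.5.
Summing gcd(|Δx|,|Δy|) over the edges gives the boundary count: gcd(3,11) + gcd(9,4) + gcd(6,7) = 1+1+1 = 3.
Pick's theorem gives I = A − B/2 + 1 = 43.5 − 3/2 + 1 = 43.

43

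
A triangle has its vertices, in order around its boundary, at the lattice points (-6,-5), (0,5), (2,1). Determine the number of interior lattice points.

20

Using the shoelace formula, 2A = |((-6)·5 − 0·(-5)) + (0·1 − 2·5) + (2·(-5) − (-6)·1)| = 44, so the area is 22.
Along each edge there are gcd(|Δx|,|Δy|)+1 lattice points, so counting each shared vertex once the boundary has gcd(6,10) + gcd(2,4) + gcd(8,6) = 2+2+2 = 6.
Pick's theorem gives I = A − B/2 + 1 = 22 − 6/2 + 1 = 20.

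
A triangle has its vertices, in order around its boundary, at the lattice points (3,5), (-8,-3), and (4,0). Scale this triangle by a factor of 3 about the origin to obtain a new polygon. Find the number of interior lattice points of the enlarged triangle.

The shoelace formula gives twice the area as |[3·(-3) − (-8)·5] + [(-8)·0 − 4·(-3)] + [4·5 − 3·0]| = 63, so the area is 31.5.
The number of boundary lattice points is Σ gcd(|Δx|,|Δy|) = gcd(11,8) + gcd(12,3) + gcd(1,5) = 1+3+1 = 5.
Scaling by 3 multiplies the area by 3² = 9 (so the new area is 567/2) and multiplies the boundary lattice-point count by 3, giving 15.
By Pick's theorem, the interior count of the dilated polygon is 567/2 − 15/2 + 1 = 277.

277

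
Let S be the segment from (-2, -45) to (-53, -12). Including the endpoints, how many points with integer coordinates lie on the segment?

4

The number of lattice points on a segment between lattice points is gcd(|Δx|,|Δy|) + 1 = gcd(51,33) + 1 = 3 + 1 = 4.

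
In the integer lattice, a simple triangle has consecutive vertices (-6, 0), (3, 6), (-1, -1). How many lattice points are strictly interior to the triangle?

By the shoelace formula, twice the signed area is |[(-6)·6 − 3·0] + [3·(-1) − (-1)·6] + [(-1)·0 − (-6)·(-1)]| = 39, so the area is 39/2.
Along each edge there are gcd(|Δx|,|Δy|)+1 lattice points, so counting each shared vertex once the boundary has gcd(9,6) + gcd(4,7) + gcd(5,1) = 3+1+1 = 5.
By Pick's theorem A = I + B/2 − 1, so I = 39/2 − 5/2 + 1 = 18.

18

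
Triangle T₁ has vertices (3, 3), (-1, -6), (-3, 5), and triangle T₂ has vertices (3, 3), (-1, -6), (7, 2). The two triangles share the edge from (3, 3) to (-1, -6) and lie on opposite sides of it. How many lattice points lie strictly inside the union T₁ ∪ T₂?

The union is the simple quadrilateral with vertices (3, 3), (-3, 5), (-1, -6), (7, 2) in order.
The shoelace formula gives twice the area as |(3·5 − (-3)·3) + ((-3)·(-6) − (-1)·5) + ((-1)·2 − 7·(-6)) + (7·3 − 3·2)| = 102, so the area is 51.
The number of boundary lattice points is Σ gcd(|Δx|,|Δy|) = gcd(6,2) + gcd(2,11) + gcd(8,8) + gcd(4,1) = 2+1+8+1 = 12.
By Pick's theorem I = A − B/2 + 1 = 51 − 12/2 + 1 = 46.

46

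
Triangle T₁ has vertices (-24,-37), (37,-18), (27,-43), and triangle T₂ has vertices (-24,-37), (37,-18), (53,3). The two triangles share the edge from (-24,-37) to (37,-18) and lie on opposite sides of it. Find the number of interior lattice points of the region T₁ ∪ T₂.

The union is the simple quadrilateral with vertices (-24,-37), (27,-43), (37,-18), (53,3) in order.
By the shoelace formula, twice the signed area is |[(-24)·(-43) − 27·(-37)] + [27·(-18) − 37·(-43)] + [37·3 − 53·(-18)] + [53·(-37) − (-24)·3]| = 2312, so the area is 1156.
The number of boundary lattice points is Σ gcd(|Δx|,|Δy|) = gcd(51,6) + gcd(10,25) + gcd(16,21) + gcd(77,40) = 3+5+1+1 = 10.
By Pick's theorem I = A − B/2 + 1 = 1156 − 10/2 + 1 = 1152.

1152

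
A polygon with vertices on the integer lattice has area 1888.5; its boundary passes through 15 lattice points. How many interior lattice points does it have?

1882

Pick's theorem A = I + B/2 − 1 rearranges to I = A − B/2 + 1 = 1888.5 − 15/2 + 1 = 1882.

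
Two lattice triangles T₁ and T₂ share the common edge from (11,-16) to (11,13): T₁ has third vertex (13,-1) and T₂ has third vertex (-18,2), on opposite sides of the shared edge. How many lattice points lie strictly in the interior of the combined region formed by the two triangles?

The union is the simple quadrilateral with vertices (11,-16), (13,-1), (11,13), (-18,2) in order.
The shoelace formula gives twice the area as |[11·(-1) − 13·(-16)] + [13·13 − 11·(-1)] + [11·2 − (-18)·13] + [(-18)·(-16) − 11·2]| = 899, so the area is 899/2.
Summing gcd(|Δx|,|Δy|) over the edges gives the boundary count: gcd(2,15) + gcd(2,14) + gcd(29,11) + gcd(29,18) = 1+2+1+1 = 5.
By Pick's theorem I = A − B/2 + 1 = 899/2 − 5/2 + 1 = 448.

448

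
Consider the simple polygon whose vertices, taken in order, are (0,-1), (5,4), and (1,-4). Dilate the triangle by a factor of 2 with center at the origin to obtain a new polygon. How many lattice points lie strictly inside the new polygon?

31

Using the shoelace formula, 2A = |(0·4 − 5·(-1)) + (5·(-4) − 1·4) + (1·(-1) − 0·(-4))| = 20, so the area is 10.
Summing gcd(|Δx|,|Δy|) over the edges gives the boundary count: gcd(5,5) + gcd(4,8) + gcd(1,3) = 5+4+1 = 10.
Scaling by 2 multiplies the area by 2² = 4 (so the new area is 40) and multiplies the boundary lattice-point count by 2, giving 20.
By Pick's theorem, the interior count of the dilated polygon is 40 − 20/2 + 1 = 31.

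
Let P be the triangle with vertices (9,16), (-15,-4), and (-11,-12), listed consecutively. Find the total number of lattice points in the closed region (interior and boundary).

Using the shoelace formula, 2A = |[9·(-4) − (-15)·16] + [(-15)·(-12) − (-11)·(-4)] + [(-11)·16 − 9·(-12)]| = 272, so the area is 136.
Summing gcd(|Δx|,|Δy|) over the edges gives the boundary count: gcd(24,20) + gcd(4,8) + gcd(20,28) = 4+4+4 = 12.
Pick's theorem gives I = A − B/2 + 1 = 136 − 12/2 + 1 = 131, so the closed region contains I + B = 131 + 12 = 143 lattice points.

143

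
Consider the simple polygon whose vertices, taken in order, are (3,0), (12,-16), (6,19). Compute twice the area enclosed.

Using the shoelace formula, 2A = |(3·(-16) − 12·0) + (12·19 − 6·(-16)) + (6·0 − 3·19)| = 219, so the area is 109.5.

219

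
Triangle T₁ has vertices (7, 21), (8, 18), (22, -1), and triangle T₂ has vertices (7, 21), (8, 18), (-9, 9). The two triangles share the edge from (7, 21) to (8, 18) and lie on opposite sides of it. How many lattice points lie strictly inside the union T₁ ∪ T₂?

The union is the simple quadrilateral with vertices (7, 21), (22, -1), (8, 18), (-9, 9) in order.
By the shoelace formula, twice the signed area is |(7·(-1) − 22·21) + (22·18 − 8·(-1)) + (8·9 − (-9)·18) + ((-9)·21 − 7·9)| = 83, so the area is 83/2.
Summing gcd(|Δx|,|Δy|) over the edges gives the boundary count: gcd(15,22) + gcd(14,19) + gcd(17,9) + gcd(16,12) = 1+1+1+4 = 7.
By Pick's theorem I = A − B/2 + 1 = 83/2 − 7/2 + 1 = 39.

39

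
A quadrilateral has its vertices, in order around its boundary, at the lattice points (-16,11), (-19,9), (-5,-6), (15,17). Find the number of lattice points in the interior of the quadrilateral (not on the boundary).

332

Using the shoelace formula, 2A = |((-16)·9 − (-19)·11) + ((-19)·(-6) − (-5)·9) + ((-5)·17 − 15·(-6)) + (15·11 − (-16)·17)| = 666, so the area is 333.
The number of boundary lattice points is Σ gcd(|Δx|,|Δy|) = gcd(3,2) + gcd(14,15) + gcd(20,23) + gcd(31,6) = 1+1+1+1 = 4.
By Pick's theorem A = I + B/2 − 1, so I = 333 − 4/2 + 1 = 332.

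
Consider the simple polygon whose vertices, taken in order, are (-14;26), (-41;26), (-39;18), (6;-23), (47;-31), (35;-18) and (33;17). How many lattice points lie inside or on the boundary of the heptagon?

2611

By the shoelace formula, twice the signed area is |((-14)·26 − (-41)·26) + ((-41)·18 − (-39)·26) + ((-39)·(-23) − 6·18) + (6·(-31) − 47·(-23)) + (47·(-18) − 35·(-31)) + (35·17 − 33·(-18)) + (33·26 − (-14)·17)| = 5186, so the area is 2593.
Along each edge there are gcd(|Δx|,|Δy|)+1 lattice points, so counting each shared vertex once the boundary has gcd(27,0) + gcd(2,8) + gcd(45,41) + gcd(41,8) + gcd(12,13) + gcd(2,35) + gcd(47,9) = 27+2+1+1+1+1+1 = 34.
Pick's theorem gives I = A − B/2 + 1 = 2593 − 34/2 + 1 = 2577, so the closed region contains I + B = 2577 + 34 = 2611 lattice points.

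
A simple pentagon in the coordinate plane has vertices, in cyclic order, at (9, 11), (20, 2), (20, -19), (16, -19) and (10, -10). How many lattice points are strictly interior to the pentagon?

Using the shoelace formula, 2A = |[9·2 − 20·11] + [20·(-19) − 20·2] + [20·(-19) − 16·(-19)] + [16·(-10) − 10·(-19)] + [10·11 − 9·(-10)]| = 468, so the area is 234.
Summing gcd(|Δx|,|Δy|) over the edges gives the boundary count: gcd(11,9) + gcd(0,21) + gcd(4,0) + gcd(6,9) + gcd(1,21) = 1+21+4+3+1 = 30.
Pick's theorem gives I = A − B/2 + 1 = 234 − 30/2 + 1 = 220.

220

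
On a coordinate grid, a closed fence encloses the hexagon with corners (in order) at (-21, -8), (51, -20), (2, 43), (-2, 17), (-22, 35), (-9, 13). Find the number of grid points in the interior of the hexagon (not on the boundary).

1917

Using the shoelace formula, 2A = |((-21)·(-20) − 51·(-8)) + (51·43 − 2·(-20)) + (2·17 − (-2)·43) + ((-2)·35 − (-22)·17) + ((-22)·13 − (-9)·35) + ((-9)·(-8) − (-21)·13)| = 3859, so the area is 1929.5.
Summing gcd(|Δx|,|Δy|) over the edges gives the boundary count: gcd(72,12) + gcd(49,63) + gcd(4,26) + gcd(20,18) + gcd(13,22) + gcd(12,21) = 12+7+2+2+1+3 = 27.
Pick's theorem gives I = A − B/2 + 1 = 1929.5 − 27/2 + 1 = 1917.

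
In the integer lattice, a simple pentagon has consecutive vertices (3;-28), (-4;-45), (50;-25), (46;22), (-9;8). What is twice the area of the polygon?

By the shoelace formula, twice the signed area is |[3·(-45) − (-4)·(-28)] + [(-4)·(-25) − 50·(-45)] + [50·22 − 46·(-25)] + [46·8 − (-9)·22] + [(-9)·(-28) − 3·8]| = 5147, so the area is 2573.5.

5147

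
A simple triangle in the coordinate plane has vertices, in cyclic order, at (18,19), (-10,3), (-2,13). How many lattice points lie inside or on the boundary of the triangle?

81

By the shoelace formula, twice the signed area is |[18·3 − (-10)·19] + [(-10)·13 − (-2)·3] + [(-2)·19 − 18·13]| = 152, so the area is 76.
Along each edge there are gcd(|Δx|,|Δy|)+1 lattice points, so counting each shared vertex once the boundary has gcd(28,16) + gcd(8,10) + gcd(20,6) = 4+2+2 = 8.
Pick's theorem gives I = A − B/2 + 1 = 76 − 8/2 + 1 = 73, so the closed region contains I + B = 73 + 8 = 81 lattice points.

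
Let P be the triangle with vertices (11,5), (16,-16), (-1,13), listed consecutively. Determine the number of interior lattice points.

Using the shoelace formula, 2A = |(11·(-16) − 16·5) + (16·13 − (-1)·(-16)) + ((-1)·5 − 11·13)| = 212, so the area is 106.
Summing gcd(|Δx|,|Δy|) over the edges gives the boundary count: gcd(5,21) + gcd(17,29) + gcd(12,8) = 1+1+4 = 6.
By Pick's theorem A = I + B/2 − 1, so I = 106 − 6/2 + 1 = 104.

104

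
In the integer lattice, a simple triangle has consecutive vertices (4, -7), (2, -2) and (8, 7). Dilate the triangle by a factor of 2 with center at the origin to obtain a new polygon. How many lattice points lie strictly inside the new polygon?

By the shoelace formula, twice the signed area is |(4·(-2) − 2·(-7)) + (2·7 − 8·(-2)) + (8·(-7) − 4·7)| = 48, so the area is 24.
Summing gcd(|Δx|,|Δy|) over the edges gives the boundary count: gcd(2,5) + gcd(6,9) + gcd(4,14) = 1+3+2 = 6.
Scaling by 2 multiplies the area by 2² = 4 (so the new area is 96) and multiplies the boundary lattice-point count by 2, giving 12.
By Pick's theorem, the interior count of the dilated polygon is 96 − 12/2 + 1 = 91.

91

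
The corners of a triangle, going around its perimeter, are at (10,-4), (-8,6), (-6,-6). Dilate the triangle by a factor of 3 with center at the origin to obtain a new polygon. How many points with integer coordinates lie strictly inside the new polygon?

874

By the shoelace formula, twice the signed area is |[10·6 − (-8)·(-4)] + [(-8)·(-6) − (-6)·6] + [(-6)·(-4) − 10·(-6)]| = 196, so the area is 98.
Summing gcd(|Δx|,|Δy|) over the edges gives the boundary count: gcd(18,10) + gcd(2,12) + gcd(16,2) = 2+2+2 = 6.
Scaling by 3 multiplies the area by 3² = 9 (so the new area is 882) and multiplies the boundary lattice-point count by 3, giving 18.
By Pick's theorem, the interior count of the dilated polygon is 882 − 18/2 + 1 = 874.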